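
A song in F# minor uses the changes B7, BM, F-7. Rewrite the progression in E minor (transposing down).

F# minor down to E minor is a major second; each chord root moves by that interval while the quality stays the same.
B7: root B down a major second → A, giving A7.
BM: root B down a major second → A, giving AM.
F-7: root F down a major second → Eb, giving Eb-7.

A7 AM Eb-7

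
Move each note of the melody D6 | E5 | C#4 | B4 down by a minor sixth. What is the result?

A minor sixth down from D6 gives F#5.
A minor sixth down from E5 gives G#4.
C#4 down a minor sixth is E#3.
B4 down a minor sixth is D#4.

F#5 G#4 E#3 D#4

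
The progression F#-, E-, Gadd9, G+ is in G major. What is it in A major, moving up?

G major up to A major is a major second; each chord root moves by that interval while the quality stays the same.
F#-: root F# up a major second → G#, giving G#-.
E-: root E up a major second → F#, giving F#-.
Gadd9: root G up a major second → A, giving Aadd9.
G+: root G up a major second → A, giving A+.

G#- F#- Aadd9 A+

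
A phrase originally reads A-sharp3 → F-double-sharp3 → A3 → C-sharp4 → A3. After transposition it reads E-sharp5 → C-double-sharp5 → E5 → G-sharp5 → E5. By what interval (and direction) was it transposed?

up a perfect twelfth

Take the first pair: A#3 → E#5. A to E spans 12 letter names, so the interval is some kind of twelfth.
A#3 to E#5 is 19 semitones, which makes it a perfect twelfth; the second version is higher, so the direction is up.
Checking another pair — A3 → E5 — gives the same interval.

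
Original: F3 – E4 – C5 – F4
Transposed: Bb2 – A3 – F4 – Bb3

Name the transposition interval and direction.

down a perfect fifth

From F3 to Bb2 is 5 letter names — a fifth of some quality.
Bb2 to F3 is 7 semitones, which makes it a perfect fifth; the second version is lower, so the direction is down.
Checking another pair — F4 → Bb3 — gives the same interval.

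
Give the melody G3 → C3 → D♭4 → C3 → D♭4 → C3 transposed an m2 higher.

Ab3 Db3 Ebb4 Db3 Ebb4 Db3

G3 -> Ab3
C3 -> Db3
Db4 -> Ebb4
C3 -> Db3
Db4 -> Ebb4
C3 -> Db3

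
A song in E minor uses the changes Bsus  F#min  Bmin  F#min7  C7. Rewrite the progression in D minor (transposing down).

Asus Emin Amin Emin7 Bb7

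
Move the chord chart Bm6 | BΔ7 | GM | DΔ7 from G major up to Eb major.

Gm6 GΔ7 EbM BbΔ7

G major up to Eb major is a minor sixth; each chord root moves by that interval while the quality stays the same.
Bm6: root B up a minor sixth → G, giving Gm6.
BΔ7: root B up a minor sixth → G, giving GΔ7.
GM: root G up a minor sixth → Eb, giving EbM.
DΔ7: root D up a minor sixth → Bb, giving BbΔ7.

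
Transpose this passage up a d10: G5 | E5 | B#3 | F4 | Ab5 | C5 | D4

G5 gives Bbb6
E5 gives Gb6
B#3 gives D5
F4 gives Abb5
Ab5 gives Cbb7
C5 gives Ebb6
D4 gives Fb5

Bbb6 Gb6 D5 Abb5 Cbb7 Ebb6 Fb5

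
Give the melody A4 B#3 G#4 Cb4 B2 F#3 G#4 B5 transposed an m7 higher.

A4 → G5
B#3 → A#4
G#4 → F#5
Cb4 → Bbb4
B2 → A3
F#3 → E4
G#4 → F#5
B5 → A6

G5 A#4 F#5 Bbb4 A3 E4 F#5 A6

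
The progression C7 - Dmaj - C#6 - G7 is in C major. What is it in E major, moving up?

C major up to E major is a major third; each chord root moves by that interval while the quality stays the same.
C7: root C up a major third → E, giving E7.
Dmaj: root D up a major third → F#, giving F#maj.
C#6: root C# up a major third → E#, giving E#6.
G7: root G up a major third → B, giving B7.

E7 F#maj E#6 B7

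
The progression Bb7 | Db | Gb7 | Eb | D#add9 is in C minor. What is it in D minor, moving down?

C7 Eb Ab7 F E#add9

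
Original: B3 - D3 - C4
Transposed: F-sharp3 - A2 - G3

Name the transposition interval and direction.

down a perfect fourth

Take the first pair: B3 → F#3. B to F spans 4 letter names, so the interval is some kind of fourth.
F#3 to B3 is 5 semitones, which makes it a perfect fourth; the second version is lower, so the direction is down.
Checking another pair — C4 → G3 — gives the same interval.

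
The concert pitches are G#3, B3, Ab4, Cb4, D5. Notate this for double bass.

G#4 B4 Ab5 Cb5 D6

The double bass sounds a perfect octave below written, so the written part must be a perfect octave above concert — transpose each note up.
G#3 to G#4
B3 to B4
Ab4 to Ab5
Cb4 to Cb5
D5 to D6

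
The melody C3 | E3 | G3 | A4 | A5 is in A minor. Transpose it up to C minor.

A minor to C minor up is a minor third, so every note moves up by that interval.
C3 → Eb3
E3 → G3
G3 → Bb3
A4 → C5
A5 → C6

Eb3 G3 Bb3 C5 C6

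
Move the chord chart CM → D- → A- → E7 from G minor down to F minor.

G minor down to F minor is a major second; each chord root moves by that interval while the quality stays the same.
CM: root C down a major second → Bb, giving BbM.
D-: root D down a major second → C, giving C-.
A-: root A down a major second → G, giving G-.
E7: root E down a major second → D, giving D7.

BbM C- G- D7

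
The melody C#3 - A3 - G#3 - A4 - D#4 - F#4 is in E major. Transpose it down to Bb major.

G2 Eb3 D3 Eb4 A3 C4

From E down to Bb is an augmented fourth; apply that to each pitch.
C#3 gives G2
A3 gives Eb3
G#3 gives D3
A4 gives Eb4
D#4 gives A3
F#4 gives C4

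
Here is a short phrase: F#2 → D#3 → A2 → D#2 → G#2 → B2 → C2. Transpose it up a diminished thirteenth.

Db4 Bb4 Fb4 Bb3 Eb4 Gb4 Abb3

F#2 gives Db4
D#3 gives Bb4
A2 gives Fb4
D#2 gives Bb3
G#2 gives Eb4
B2 gives Gb4
C2 gives Abb3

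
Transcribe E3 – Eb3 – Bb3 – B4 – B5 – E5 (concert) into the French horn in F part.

The French horn in F sounds a perfect fifth below written, so the written part must be a perfect fifth above concert — transpose each note up.
E3 gives B3
Eb3 gives Bb3
Bb3 gives F4
B4 gives F#5
B5 gives F#6
E5 gives B5

B3 Bb3 F4 F#5 F#6 B5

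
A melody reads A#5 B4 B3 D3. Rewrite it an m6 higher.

A#5: a sixth up reaches F, and 8 semitones makes it F#6.
B4: a sixth up reaches G, and 8 semitones makes it G5.
A minor sixth up from B3 gives G4.
D3: a sixth up reaches B, and 8 semitones makes it Bb3.

F#6 G5 G4 Bb3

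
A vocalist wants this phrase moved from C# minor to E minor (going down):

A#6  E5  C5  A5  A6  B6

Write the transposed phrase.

C#6 G4 Eb4 C5 C6 D6

From C# down to E is a major sixth; apply that to each pitch.
A#6 -> C#6
E5 -> G4
C5 -> Eb4
A5 -> C5
A6 -> C6
B6 -> D6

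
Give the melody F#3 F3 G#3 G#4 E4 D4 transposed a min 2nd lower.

E#3 E3 F##3 F##4 D#4 C#4

F#3 down a minor second is E#3.
F3 down a minor second is E3.
G#3 down a minor second is F##3.
A minor second down from G#4 gives F##4.
E4 down a minor second is D#4.
D4: a second down reaches C, and 1 semitone makes it C#4.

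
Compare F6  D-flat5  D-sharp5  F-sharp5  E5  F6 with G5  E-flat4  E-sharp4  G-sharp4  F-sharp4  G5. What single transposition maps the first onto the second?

down a minor seventh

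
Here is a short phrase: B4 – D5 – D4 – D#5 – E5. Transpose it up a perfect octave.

B5 D6 D5 D#6 E6

B4 up a perfect octave is B5.
A perfect octave up from D5 gives D6.
D4 up a perfect octave is D5.
D#5 up a perfect octave is D#6.
A perfect octave up from E5 gives E6.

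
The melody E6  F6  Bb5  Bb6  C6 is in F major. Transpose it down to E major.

D#6 E6 A5 A6 B5

From F down to E is a minor second; apply that to each pitch.
E6 to D#6
F6 to E6
Bb5 to A5
Bb6 to A6
C6 to B5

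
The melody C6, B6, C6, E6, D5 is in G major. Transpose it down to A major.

D5 C#6 D5 F#5 E4

From G down to A is a minor seventh; apply that to each pitch.
C6 becomes D5
B6 becomes C#6
C6 becomes D5
E6 becomes F#5
D5 becomes E4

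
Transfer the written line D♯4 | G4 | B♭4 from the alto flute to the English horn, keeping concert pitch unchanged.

E#4 A4 C5

First find concert pitch: the alto flute sounds a perfect fourth below written, so D♯4 G4 B♭4 sounds A#3 D4 F4.
Then write for English horn: it sounds a perfect fifth below written, so the part must be a perfect fifth above concert.
A#3 → E#4
D4 → A4
F4 → C5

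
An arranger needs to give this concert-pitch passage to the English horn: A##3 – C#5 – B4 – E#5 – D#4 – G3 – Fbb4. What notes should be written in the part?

E##4 G#5 F#5 B#5 A#4 D4 Cbb5

Written C4 sounds as F3 on the English horn, so concert pitches are written a perfect fifth up.
A##3 becomes E##4
C#5 becomes G#5
B4 becomes F#5
E#5 becomes B#5
D#4 becomes A#4
G3 becomes D4
Fbb4 becomes Cbb5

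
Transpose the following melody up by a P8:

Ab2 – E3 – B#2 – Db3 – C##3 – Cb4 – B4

Ab2 up a perfect octave is Ab3.
E3 up a perfect octave is E4.
B#2: an octave up reaches B, and 12 semitones makes it B#3.
Db3: an octave up reaches D, and 12 semitones makes it Db4.
A perfect octave up from C##3 gives C##4.
Cb4: an octave up reaches C, and 12 semitones makes it Cb5.
B4 up a perfect octave is B5.

Ab3 E4 B#3 Db4 C##4 Cb5 B5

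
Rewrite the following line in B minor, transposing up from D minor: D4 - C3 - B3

D minor to B minor up is a major sixth, so every note moves up by that interval.
D4 to B4
C3 to A3
B3 to G#4

B4 A3 G#4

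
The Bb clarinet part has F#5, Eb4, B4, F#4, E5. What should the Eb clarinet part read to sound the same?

First find concert pitch: the Bb clarinet sounds a major second below written, so F#5 Eb4 B4 F#4 E5 sounds E5 Db4 A4 E4 D5.
Then write for Eb clarinet: it sounds a minor third above written, so the part must be a minor third below concert.
E5 → C#5
Db4 → Bb3
A4 → F#4
E4 → C#4
D5 → B4

C#5 Bb3 F#4 C#4 B4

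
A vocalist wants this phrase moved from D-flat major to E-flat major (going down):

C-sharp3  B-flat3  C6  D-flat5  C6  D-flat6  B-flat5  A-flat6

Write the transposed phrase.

D#2 C3 D5 Eb4 D5 Eb5 C5 Bb5

D-flat major to E-flat major down is a minor seventh, so every note moves down by that interval.
C#3 gives D#2
Bb3 gives C3
C6 gives D5
Db5 gives Eb4
C6 gives D5
Db6 gives Eb5
Bb5 gives C5
Ab6 gives Bb5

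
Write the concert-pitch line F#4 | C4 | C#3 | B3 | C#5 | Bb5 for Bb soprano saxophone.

The Bb soprano saxophone sounds a major second below written, so the written part must be a major second above concert — transpose each note up.
F#4 becomes G#4
C4 becomes D4
C#3 becomes D#3
B3 becomes C#4
C#5 becomes D#5
Bb5 becomes C6

G#4 D4 D#3 C#4 D#5 C6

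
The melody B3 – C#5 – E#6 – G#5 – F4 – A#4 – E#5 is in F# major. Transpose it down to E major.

A3 B4 D#6 F#5 Eb4 G#4 D#5

From F# down to E is a major second; apply that to each pitch.
B3 → A3
C#5 → B4
E#6 → D#6
G#5 → F#5
F4 → Eb4
A#4 → G#4
E#5 → D#5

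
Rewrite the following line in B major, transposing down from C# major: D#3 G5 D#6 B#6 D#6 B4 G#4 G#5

C#3 F5 C#6 A#6 C#6 A4 F#4 F#5

C# major to B major down is a major second, so every note moves down by that interval.
D#3 becomes C#3
G5 becomes F5
D#6 becomes C#6
B#6 becomes A#6
D#6 becomes C#6
B4 becomes A4
G#4 becomes F#4
G#5 becomes F#5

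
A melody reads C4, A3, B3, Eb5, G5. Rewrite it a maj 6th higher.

C4 → A4
A3 → F#4
B3 → G#4
Eb5 → C6
G5 → E6

A4 F#4 G#4 C6 E6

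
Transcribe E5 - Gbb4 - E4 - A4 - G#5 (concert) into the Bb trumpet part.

F#5 Abb4 F#4 B4 A#5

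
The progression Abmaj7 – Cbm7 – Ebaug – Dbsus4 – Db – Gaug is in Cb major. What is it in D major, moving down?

Bmaj7 Dm7 F#aug Esus4 E A#aug

Cb major down to D major is a diminished seventh; each chord root moves by that interval while the quality stays the same.
Abmaj7: root Ab down a diminished seventh → B, giving Bmaj7.
Cbm7: root Cb down a diminished seventh → D, giving Dm7.
Ebaug: root Eb down a diminished seventh → F#, giving F#aug.
Dbsus4: root Db down a diminished seventh → E, giving Esus4.
Db: root Db down a diminished seventh → E, giving E.
Gaug: root G down a diminished seventh → A#, giving A#aug.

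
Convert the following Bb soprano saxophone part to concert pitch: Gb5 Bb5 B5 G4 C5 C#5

The Bb soprano saxophone sounds a major second below written, so transpose each written note down a major second.
Gb5 -> Fb5
Bb5 -> Ab5
B5 -> A5
G4 -> F4
C5 -> Bb4
C#5 -> B4

Fb5 Ab5 A5 F4 Bb4 B4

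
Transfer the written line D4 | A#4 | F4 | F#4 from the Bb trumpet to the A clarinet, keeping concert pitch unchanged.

First find concert pitch: the Bb trumpet sounds a major second below written, so D4 A#4 F4 F#4 sounds C4 G#4 Eb4 E4.
Then write for A clarinet: it sounds a minor third below written, so the part must be a minor third above concert.
C4 → Eb4
G#4 → B4
Eb4 → Gb4
E4 → G4

Eb4 B4 Gb4 G4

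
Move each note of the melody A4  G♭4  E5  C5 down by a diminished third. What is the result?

A4 down a diminished third is F##4.
Gb4 down a diminished third is E4.
E5: a third down reaches C, and 2 semitones makes it C##5.
C5: a third down reaches A, and 2 semitones makes it A#4.

F##4 E4 C##5 A#4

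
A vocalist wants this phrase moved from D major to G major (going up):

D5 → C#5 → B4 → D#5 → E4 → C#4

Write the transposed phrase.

G5 F#5 E5 G#5 A4 F#4

D major to G major up is a perfect fourth, so every note moves up by that interval.
D5 to G5
C#5 to F#5
B4 to E5
D#5 to G#5
E4 to A4
C#4 to F#4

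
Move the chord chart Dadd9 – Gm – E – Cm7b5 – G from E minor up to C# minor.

E minor up to C# minor is a major sixth; each chord root moves by that interval while the quality stays the same.
Dadd9: root D up a major sixth → B, giving Badd9.
Gm: root G up a major sixth → E, giving Em.
E: root E up a major sixth → C#, giving C#.
Cm7b5: root C up a major sixth → A, giving Am7b5.
G: root G up a major sixth → E, giving E.

Badd9 Em C# Am7b5 E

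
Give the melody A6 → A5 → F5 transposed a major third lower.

F6 F5 Db5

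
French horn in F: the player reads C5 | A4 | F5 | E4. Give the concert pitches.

F4 D4 Bb4 A3

The French horn in F sounds a perfect fifth below written, so transpose each written note down a perfect fifth.
C5 to F4
A4 to D4
F5 to Bb4
E4 to A3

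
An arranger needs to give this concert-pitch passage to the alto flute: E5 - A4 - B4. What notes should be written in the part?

The alto flute sounds a perfect fourth below written, so the written part must be a perfect fourth above concert — transpose each note up.
E5 -> A5
A4 -> D5
B4 -> E5

A5 D5 E5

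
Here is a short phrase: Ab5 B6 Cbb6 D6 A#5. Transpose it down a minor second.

G5 A#6 Bbb5 C#6 G##5

Ab5: a second down reaches G, and 1 semitone makes it G5.
B6 down a minor second is A#6.
Cbb6 down a minor second is Bbb5.
A minor second down from D6 gives C#6.
A#5: a second down reaches G, and 1 semitone makes it G##5.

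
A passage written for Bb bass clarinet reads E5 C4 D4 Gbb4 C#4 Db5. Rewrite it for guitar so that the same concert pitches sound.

First find concert pitch: the Bb bass clarinet sounds a major ninth below written, so E5 C4 D4 Gbb4 C#4 Db5 sounds D4 Bb2 C3 Fbb3 B2 Cb4.
Then write for guitar: it sounds a perfect octave below written, so the part must be a perfect octave above concert.
D4 → D5
Bb2 → Bb3
C3 → C4
Fbb3 → Fbb4
B2 → B3
Cb4 → Cb5

D5 Bb3 C4 Fbb4 B3 Cb5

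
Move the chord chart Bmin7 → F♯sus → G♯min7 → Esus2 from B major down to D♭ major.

B major down to D♭ major is an augmented sixth; each chord root moves by that interval while the quality stays the same.
Bmin7: root B down an augmented sixth → Db, giving Dbmin7.
F♯sus: root F♯ down an augmented sixth → Ab, giving Absus.
G♯min7: root G♯ down an augmented sixth → Bb, giving Bbmin7.
Esus2: root E down an augmented sixth → Gb, giving Gbsus2.

Dbmin7 Absus Bbmin7 Gbsus2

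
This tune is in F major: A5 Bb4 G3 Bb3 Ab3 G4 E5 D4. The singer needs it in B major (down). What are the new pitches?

D#5 E4 C#3 E3 D3 C#4 A#4 G#3

From F down to B is a diminished fifth; apply that to each pitch.
A5 to D#5
Bb4 to E4
G3 to C#3
Bb3 to E3
Ab3 to D3
G4 to C#4
E5 to A#4
D4 to G#3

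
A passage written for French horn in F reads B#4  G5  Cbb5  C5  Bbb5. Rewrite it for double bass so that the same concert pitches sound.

First find concert pitch: the French horn in F sounds a perfect fifth below written, so B#4 G5 Cbb5 C5 Bbb5 sounds E#4 C5 Fbb4 F4 Ebb5.
Then write for double bass: it sounds a perfect octave below written, so the part must be a perfect octave above concert.
E#4 → E#5
C5 → C6
Fbb4 → Fbb5
F4 → F5
Ebb5 → Ebb6

E#5 C6 Fbb5 F5 Ebb6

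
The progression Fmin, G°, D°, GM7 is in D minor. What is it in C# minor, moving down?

D minor down to C# minor is a minor second; each chord root moves by that interval while the quality stays the same.
Fmin: root F down a minor second → E, giving Emin.
G°: root G down a minor second → F#, giving F#°.
D°: root D down a minor second → C#, giving C#°.
GM7: root G down a minor second → F#, giving F#M7.

Emin F#° C#° F#M7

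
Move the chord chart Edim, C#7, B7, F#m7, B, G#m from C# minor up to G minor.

Bbdim G7 F7 Cm7 F Dm

C# minor up to G minor is a diminished fifth; each chord root moves by that interval while the quality stays the same.
Edim: root E up a diminished fifth → Bb, giving Bbdim.
C#7: root C# up a diminished fifth → G, giving G7.
B7: root B up a diminished fifth → F, giving F7.
F#m7: root F# up a diminished fifth → C, giving Cm7.
B: root B up a diminished fifth → F, giving F.
G#m: root G# up a diminished fifth → D, giving Dm.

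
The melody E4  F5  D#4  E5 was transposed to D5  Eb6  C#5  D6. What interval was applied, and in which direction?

From E4 to D5 is 7 letter names — a seventh of some quality.
E4 to D5 is 10 semitones, which makes it a minor seventh; the second version is higher, so the direction is up.
Checking another pair — E5 → D6 — gives the same interval.

up a minor seventh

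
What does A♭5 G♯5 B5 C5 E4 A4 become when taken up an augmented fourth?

D6 C##6 E#6 F#5 A#4 D#5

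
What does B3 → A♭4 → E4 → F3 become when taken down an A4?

B3 to F3
Ab4 to Ebb4
E4 to Bb3
F3 to Cb3

F3 Ebb4 Bb3 Cb3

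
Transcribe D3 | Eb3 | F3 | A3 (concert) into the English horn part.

A3 Bb3 C4 E4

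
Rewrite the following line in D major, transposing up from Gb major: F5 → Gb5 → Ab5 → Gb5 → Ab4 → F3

From Gb up to D is an augmented fifth; apply that to each pitch.
F5 becomes C#6
Gb5 becomes D6
Ab5 becomes E6
Gb5 becomes D6
Ab4 becomes E5
F3 becomes C#4

C#6 D6 E6 D6 E5 C#4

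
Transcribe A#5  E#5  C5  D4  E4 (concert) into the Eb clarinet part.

Written C4 sounds as Eb4 on the Eb clarinet, so concert pitches are written a minor third down.
A#5 gives F##5
E#5 gives C##5
C5 gives A4
D4 gives B3
E4 gives C#4

F##5 C##5 A4 B3 C#4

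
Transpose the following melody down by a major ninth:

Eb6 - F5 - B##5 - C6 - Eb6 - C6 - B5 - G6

Db5 Eb4 A##4 Bb4 Db5 Bb4 A4 F5

Eb6 becomes Db5
F5 becomes Eb4
B##5 becomes A##4
C6 becomes Bb4
Eb6 becomes Db5
C6 becomes Bb4
B5 becomes A4
G6 becomes F5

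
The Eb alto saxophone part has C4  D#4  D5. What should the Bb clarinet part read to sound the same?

First find concert pitch: the Eb alto saxophone sounds a major sixth below written, so C4 D#4 D5 sounds Eb3 F#3 F4.
Then write for Bb clarinet: it sounds a major second below written, so the part must be a major second above concert.
Eb3 → F3
F#3 → G#3
F4 → G4

F3 G#3 G4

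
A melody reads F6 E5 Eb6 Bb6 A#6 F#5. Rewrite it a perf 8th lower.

F5 E4 Eb5 Bb5 A#5 F#4

F6: an octave down reaches F, and 12 semitones makes it F5.
E5 down a perfect octave is E4.
Eb6 down a perfect octave is Eb5.
Bb6: an octave down reaches B, and 12 semitones makes it Bb5.
A perfect octave down from A#6 gives A#5.
F#5: an octave down reaches F, and 12 semitones makes it F#4.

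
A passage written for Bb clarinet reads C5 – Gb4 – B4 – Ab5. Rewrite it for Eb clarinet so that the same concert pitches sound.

G4 Db4 F#4 Eb5

First find concert pitch: the Bb clarinet sounds a major second below written, so C5 Gb4 B4 Ab5 sounds Bb4 Fb4 A4 Gb5.
Then write for Eb clarinet: it sounds a minor third above written, so the part must be a minor third below concert.
Bb4 → G4
Fb4 → Db4
A4 → F#4
Gb5 → Eb5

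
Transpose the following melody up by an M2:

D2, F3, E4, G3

D2 becomes E2
F3 becomes G3
E4 becomes F#4
G3 becomes A3

E2 G3 F#4 A3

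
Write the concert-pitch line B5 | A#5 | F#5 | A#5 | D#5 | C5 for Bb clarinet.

Written C4 sounds as Bb3 on the Bb clarinet, so concert pitches are written a major second up.
B5 gives C#6
A#5 gives B#5
F#5 gives G#5
A#5 gives B#5
D#5 gives E#5
C5 gives D5

C#6 B#5 G#5 B#5 E#5 D5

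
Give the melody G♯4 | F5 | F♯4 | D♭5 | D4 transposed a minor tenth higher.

B5 Ab6 A5 Fb6 F5

G#4 up a minor tenth is B5.
A minor tenth up from F5 gives Ab6.
A minor tenth up from F#4 gives A5.
Db5 up a minor tenth is Fb6.
D4 up a minor tenth is F5.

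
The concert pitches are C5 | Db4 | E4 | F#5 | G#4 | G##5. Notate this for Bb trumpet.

D5 Eb4 F#4 G#5 A#4 A##5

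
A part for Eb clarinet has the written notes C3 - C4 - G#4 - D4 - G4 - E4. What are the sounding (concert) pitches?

Eb3 Eb4 B4 F4 Bb4 G4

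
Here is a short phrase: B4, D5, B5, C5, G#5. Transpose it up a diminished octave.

Bb5 Db6 Bb6 Cb6 G6

B4 up a diminished octave is Bb5.
A diminished octave up from D5 gives Db6.
B5 up a diminished octave is Bb6.
C5 up a diminished octave is Cb6.
A diminished octave up from G#5 gives G6.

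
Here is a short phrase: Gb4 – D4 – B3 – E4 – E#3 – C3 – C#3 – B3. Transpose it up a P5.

Gb4 → Db5
D4 → A4
B3 → F#4
E4 → B4
E#3 → B#3
C3 → G3
C#3 → G#3
B3 → F#4

Db5 A4 F#4 B4 B#3 G3 G#3 F#4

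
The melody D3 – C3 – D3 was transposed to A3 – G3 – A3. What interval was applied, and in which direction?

up a perfect fifth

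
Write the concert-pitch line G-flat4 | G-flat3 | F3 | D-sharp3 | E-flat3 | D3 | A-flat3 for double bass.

The double bass sounds a perfect octave below written, so the written part must be a perfect octave above concert — transpose each note up.
Gb4 gives Gb5
Gb3 gives Gb4
F3 gives F4
D#3 gives D#4
Eb3 gives Eb4
D3 gives D4
Ab3 gives Ab4

Gb5 Gb4 F4 D#4 Eb4 D4 Ab4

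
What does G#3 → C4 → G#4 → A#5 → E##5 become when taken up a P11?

C#5 F5 C#6 D#7 A##6

G#3 -> C#5
C4 -> F5
G#4 -> C#6
A#5 -> D#7
E##5 -> A##6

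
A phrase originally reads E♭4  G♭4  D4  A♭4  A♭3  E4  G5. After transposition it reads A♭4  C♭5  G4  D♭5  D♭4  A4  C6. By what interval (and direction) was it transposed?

up a perfect fourth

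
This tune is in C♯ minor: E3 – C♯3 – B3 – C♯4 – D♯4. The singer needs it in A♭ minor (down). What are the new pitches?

Cb3 Ab2 Gb3 Ab3 Bb3

C♯ minor to A♭ minor down is an augmented third, so every note moves down by that interval.
E3 becomes Cb3
C#3 becomes Ab2
B3 becomes Gb3
C#4 becomes Ab3
D#4 becomes Bb3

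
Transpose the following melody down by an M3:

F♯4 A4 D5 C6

D4 F4 Bb4 Ab5

F#4: a third down reaches D, and 4 semitones makes it D4.
A4: a third down reaches F, and 4 semitones makes it F4.
D5 down a major third is Bb4.
A major third down from C6 gives Ab5.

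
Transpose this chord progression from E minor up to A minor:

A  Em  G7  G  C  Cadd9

D Am C7 C F Fadd9

E minor up to A minor is a perfect fourth; each chord root moves by that interval while the quality stays the same.
A: root A up a perfect fourth → D, giving D.
Em: root E up a perfect fourth → A, giving Am.
G7: root G up a perfect fourth → C, giving C7.
G: root G up a perfect fourth → C, giving C.
C: root C up a perfect fourth → F, giving F.
Cadd9: root C up a perfect fourth → F, giving Fadd9.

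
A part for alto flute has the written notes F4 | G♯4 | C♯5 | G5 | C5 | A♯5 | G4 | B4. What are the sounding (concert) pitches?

C4 D#4 G#4 D5 G4 E#5 D4 F#4

The alto flute sounds a perfect fourth below written, so transpose each written note down a perfect fourth.
F4 → C4
G#4 → D#4
C#5 → G#4
G5 → D5
C5 → G4
A#5 → E#5
G4 → D4
B4 → F#4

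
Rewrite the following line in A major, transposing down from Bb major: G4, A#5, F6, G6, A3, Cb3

From Bb down to A is a minor second; apply that to each pitch.
G4 -> F#4
A#5 -> G##5
F6 -> E6
G6 -> F#6
A3 -> G#3
Cb3 -> Bb2

F#4 G##5 E6 F#6 G#3 Bb2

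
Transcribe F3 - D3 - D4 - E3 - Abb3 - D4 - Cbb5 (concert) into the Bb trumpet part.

G3 E3 E4 F#3 Bbb3 E4 Dbb5

The Bb trumpet sounds a major second below written, so the written part must be a major second above concert — transpose each note up.
F3 -> G3
D3 -> E3
D4 -> E4
E3 -> F#3
Abb3 -> Bbb3
D4 -> E4
Cbb5 -> Dbb5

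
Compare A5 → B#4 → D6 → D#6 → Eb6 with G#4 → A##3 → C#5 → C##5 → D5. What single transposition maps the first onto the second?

down a minor ninth

Take the first pair: A5 → G#4. A to G spans 9 letter names, so the interval is some kind of ninth.
G#4 to A5 is 13 semitones, which makes it a minor ninth; the second version is lower, so the direction is down.
Checking another pair — Eb6 → D5 — gives the same interval.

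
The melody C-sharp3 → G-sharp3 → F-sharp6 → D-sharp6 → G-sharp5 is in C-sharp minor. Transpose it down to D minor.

D2 A2 G5 E5 A4

C-sharp minor to D minor down is a major seventh, so every note moves down by that interval.
C#3 -> D2
G#3 -> A2
F#6 -> G5
D#6 -> E5
G#5 -> A4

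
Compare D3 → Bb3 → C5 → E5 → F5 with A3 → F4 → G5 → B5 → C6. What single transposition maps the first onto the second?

up a perfect fifth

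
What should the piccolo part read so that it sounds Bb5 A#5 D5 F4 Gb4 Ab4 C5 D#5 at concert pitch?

Bb4 A#4 D4 F3 Gb3 Ab3 C4 D#4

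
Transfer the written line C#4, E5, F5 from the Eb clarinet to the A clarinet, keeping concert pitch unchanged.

G4 Bb5 Cb6

First find concert pitch: the Eb clarinet sounds a minor third above written, so C#4 E5 F5 sounds E4 G5 Ab5.
Then write for A clarinet: it sounds a minor third below written, so the part must be a minor third above concert.
E4 → G4
G5 → Bb5
Ab5 → Cb6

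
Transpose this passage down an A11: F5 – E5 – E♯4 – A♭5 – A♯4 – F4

Cb4 Bb3 B2 Ebb4 E3 Cb3

An augmented eleventh down from F5 gives Cb4.
E5: an eleventh down reaches B, and 18 semitones makes it Bb3.
E#4: an eleventh down reaches B, and 18 semitones makes it B2.
Ab5 down an augmented eleventh is Ebb4.
An augmented eleventh down from A#4 gives E3.
An augmented eleventh down from F4 gives Cb3.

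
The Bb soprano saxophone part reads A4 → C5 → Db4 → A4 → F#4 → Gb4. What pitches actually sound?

The Bb soprano saxophone sounds a major second below written, so transpose each written note down a major second.
A4 becomes G4
C5 becomes Bb4
Db4 becomes Cb4
A4 becomes G4
F#4 becomes E4
Gb4 becomes Fb4

G4 Bb4 Cb4 G4 E4 Fb4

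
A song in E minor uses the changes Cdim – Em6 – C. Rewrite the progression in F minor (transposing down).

E minor down to F minor is a major seventh; each chord root moves by that interval while the quality stays the same.
Cdim: root C down a major seventh → Db, giving Dbdim.
Em6: root E down a major seventh → F, giving Fm6.
C: root C down a major seventh → Db, giving Db.

Dbdim Fm6 Db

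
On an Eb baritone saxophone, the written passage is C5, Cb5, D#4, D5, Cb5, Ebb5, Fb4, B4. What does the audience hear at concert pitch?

Eb3 Ebb3 F#2 F3 Ebb3 Gbb3 Abb2 D3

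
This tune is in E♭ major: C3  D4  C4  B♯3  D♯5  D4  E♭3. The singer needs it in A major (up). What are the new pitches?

E♭ major to A major up is an augmented fourth, so every note moves up by that interval.
C3 gives F#3
D4 gives G#4
C4 gives F#4
B#3 gives E##4
D#5 gives G##5
D4 gives G#4
Eb3 gives A3

F#3 G#4 F#4 E##4 G##5 G#4 A3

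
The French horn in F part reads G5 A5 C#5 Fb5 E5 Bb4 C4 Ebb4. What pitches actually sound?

C5 D5 F#4 Bbb4 A4 Eb4 F3 Abb3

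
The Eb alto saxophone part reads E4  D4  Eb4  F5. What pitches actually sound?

G3 F3 Gb3 Ab4

The Eb alto saxophone sounds a major sixth below written, so transpose each written note down a major sixth.
E4 becomes G3
D4 becomes F3
Eb4 becomes Gb3
F5 becomes Ab4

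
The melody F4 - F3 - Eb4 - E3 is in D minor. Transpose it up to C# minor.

From D up to C# is a major seventh; apply that to each pitch.
F4 -> E5
F3 -> E4
Eb4 -> D5
E3 -> D#4

E5 E4 D5 D#4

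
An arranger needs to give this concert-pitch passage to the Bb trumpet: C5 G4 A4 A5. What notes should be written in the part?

D5 A4 B4 B5

Written C4 sounds as Bb3 on the Bb trumpet, so concert pitches are written a major second up.
C5 → D5
G4 → A4
A4 → B4
A5 → B5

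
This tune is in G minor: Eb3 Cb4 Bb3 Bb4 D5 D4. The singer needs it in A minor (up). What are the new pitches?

F3 Db4 C4 C5 E5 E4

From G up to A is a major second; apply that to each pitch.
Eb3 becomes F3
Cb4 becomes Db4
Bb3 becomes C4
Bb4 becomes C5
D5 becomes E5
D4 becomes E4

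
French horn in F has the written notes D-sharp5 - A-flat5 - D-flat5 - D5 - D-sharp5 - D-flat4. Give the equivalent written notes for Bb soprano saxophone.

A#4 Eb5 Ab4 A4 A#4 Ab3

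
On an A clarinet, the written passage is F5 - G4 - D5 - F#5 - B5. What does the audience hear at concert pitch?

D5 E4 B4 D#5 G#5

Written C4 on the A clarinet sounds as A3, a minor third lower; apply that shift to every note.
F5 becomes D5
G4 becomes E4
D5 becomes B4
F#5 becomes D#5
B5 becomes G#5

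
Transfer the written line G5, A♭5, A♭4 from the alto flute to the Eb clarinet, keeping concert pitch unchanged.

First find concert pitch: the alto flute sounds a perfect fourth below written, so G5 A♭5 A♭4 sounds D5 Eb5 Eb4.
Then write for Eb clarinet: it sounds a minor third above written, so the part must be a minor third below concert.
D5 → B4
Eb5 → C5
Eb4 → C4

B4 C5 C4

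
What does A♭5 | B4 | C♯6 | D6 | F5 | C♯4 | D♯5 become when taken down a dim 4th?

E5 F##4 G##5 A#5 C#5 G##3 A##4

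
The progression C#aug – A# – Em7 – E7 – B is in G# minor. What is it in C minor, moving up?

Faug D Abm7 Ab7 Eb

G# minor up to C minor is a diminished fourth; each chord root moves by that interval while the quality stays the same.
C#aug: root C# up a diminished fourth → F, giving Faug.
A#: root A# up a diminished fourth → D, giving D.
Em7: root E up a diminished fourth → Ab, giving Abm7.
E7: root E up a diminished fourth → Ab, giving Ab7.
B: root B up a diminished fourth → Eb, giving Eb.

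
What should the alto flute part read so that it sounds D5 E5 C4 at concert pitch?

The alto flute sounds a perfect fourth below written, so the written part must be a perfect fourth above concert — transpose each note up.
D5 → G5
E5 → A5
C4 → F4

G5 A5 F4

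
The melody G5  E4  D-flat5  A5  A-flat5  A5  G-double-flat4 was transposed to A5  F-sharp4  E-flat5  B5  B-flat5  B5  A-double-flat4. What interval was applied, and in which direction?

Take the first pair: G5 → A5. G to A spans 2 letter names, so the interval is some kind of second.
G5 to A5 is 2 semitones, which makes it a major second; the second version is higher, so the direction is up.
Checking another pair — Gbb4 → Abb4 — gives the same interval.

up a major second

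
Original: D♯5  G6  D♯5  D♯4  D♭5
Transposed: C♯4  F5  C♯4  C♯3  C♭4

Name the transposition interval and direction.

Take the first pair: D#5 → C#4. D to C spans 9 letter names, so the interval is some kind of ninth.
C#4 to D#5 is 14 semitones, which makes it a major ninth; the second version is lower, so the direction is down.
Checking another pair — Db5 → Cb4 — gives the same interval.

down a major ninth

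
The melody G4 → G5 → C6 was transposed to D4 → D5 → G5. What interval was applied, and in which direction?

From G4 to D4 is 4 letter names — a fourth of some quality.
D4 to G4 is 5 semitones, which makes it a perfect fourth; the second version is lower, so the direction is down.
Checking another pair — C6 → G5 — gives the same interval.

down a perfect fourth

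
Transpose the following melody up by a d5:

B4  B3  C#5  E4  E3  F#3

F5 F4 G5 Bb4 Bb3 C4

A diminished fifth up from B4 gives F5.
A diminished fifth up from B3 gives F4.
C#5 up a diminished fifth is G5.
A diminished fifth up from E4 gives Bb4.
E3: a fifth up reaches B, and 6 semitones makes it Bb3.
F#3: a fifth up reaches C, and 6 semitones makes it C4.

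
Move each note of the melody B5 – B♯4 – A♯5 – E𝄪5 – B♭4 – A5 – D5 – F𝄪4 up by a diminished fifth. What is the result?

F6 F#5 E6 B#5 Fb5 Eb6 Ab5 C#5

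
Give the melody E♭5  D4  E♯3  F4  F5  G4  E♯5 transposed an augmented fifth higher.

Eb5: a fifth up reaches B, and 8 semitones makes it B5.
D4 up an augmented fifth is A#4.
An augmented fifth up from E#3 gives B##3.
An augmented fifth up from F4 gives C#5.
F5 up an augmented fifth is C#6.
G4 up an augmented fifth is D#5.
E#5: a fifth up reaches B, and 8 semitones makes it B##5.

B5 A#4 B##3 C#5 C#6 D#5 B##5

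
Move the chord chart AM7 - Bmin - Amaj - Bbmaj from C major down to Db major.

BbM7 Cmin Bbmaj Cbmaj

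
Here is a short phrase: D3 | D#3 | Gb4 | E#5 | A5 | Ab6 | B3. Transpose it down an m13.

A minor thirteenth down from D3 gives F#1.
D#3: a thirteenth down reaches F, and 20 semitones makes it F##1.
Gb4 down a minor thirteenth is Bb2.
E#5: a thirteenth down reaches G, and 20 semitones makes it G##3.
A5 down a minor thirteenth is C#4.
Ab6 down a minor thirteenth is C5.
B3: a thirteenth down reaches D, and 20 semitones makes it D#2.

F#1 F##1 Bb2 G##3 C#4 C5 D#2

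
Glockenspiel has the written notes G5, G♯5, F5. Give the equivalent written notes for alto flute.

C8 C#8 Bb7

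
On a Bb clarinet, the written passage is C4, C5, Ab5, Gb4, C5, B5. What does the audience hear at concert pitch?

The Bb clarinet sounds a major second below written, so transpose each written note down a major second.
C4 to Bb3
C5 to Bb4
Ab5 to Gb5
Gb4 to Fb4
C5 to Bb4
B5 to A5

Bb3 Bb4 Gb5 Fb4 Bb4 A5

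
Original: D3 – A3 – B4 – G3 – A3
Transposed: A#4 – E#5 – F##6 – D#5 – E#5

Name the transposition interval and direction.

up an augmented twelfth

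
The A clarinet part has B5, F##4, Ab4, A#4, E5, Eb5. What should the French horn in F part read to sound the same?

First find concert pitch: the A clarinet sounds a minor third below written, so B5 F##4 Ab4 A#4 E5 Eb5 sounds G#5 D##4 F4 F##4 C#5 C5.
Then write for French horn in F: it sounds a perfect fifth below written, so the part must be a perfect fifth above concert.
G#5 → D#6
D##4 → A##4
F4 → C5
F##4 → C##5
C#5 → G#5
C5 → G5

D#6 A##4 C5 C##5 G#5 G5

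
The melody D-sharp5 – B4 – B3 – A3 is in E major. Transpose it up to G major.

F#5 D5 D4 C4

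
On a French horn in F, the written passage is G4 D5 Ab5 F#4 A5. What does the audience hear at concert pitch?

The French horn in F sounds a perfect fifth below written, so transpose each written note down a perfect fifth.
G4 becomes C4
D5 becomes G4
Ab5 becomes Db5
F#4 becomes B3
A5 becomes D5

C4 G4 Db5 B3 D5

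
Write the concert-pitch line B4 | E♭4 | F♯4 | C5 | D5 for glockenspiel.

B2 Eb2 F#2 C3 D3

Written C4 sounds as C6 on the glockenspiel, so concert pitches are written a perfect fifteenth down.
B4 -> B2
Eb4 -> Eb2
F#4 -> F#2
C5 -> C3
D5 -> D3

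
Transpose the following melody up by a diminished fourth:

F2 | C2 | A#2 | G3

Bbb2 Fb2 D3 Cb4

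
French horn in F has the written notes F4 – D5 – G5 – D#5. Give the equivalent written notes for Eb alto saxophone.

First find concert pitch: the French horn in F sounds a perfect fifth below written, so F4 D5 G5 D#5 sounds Bb3 G4 C5 G#4.
Then write for Eb alto saxophone: it sounds a major sixth below written, so the part must be a major sixth above concert.
Bb3 → G4
G4 → E5
C5 → A5
G#4 → E#5

G4 E5 A5 E#5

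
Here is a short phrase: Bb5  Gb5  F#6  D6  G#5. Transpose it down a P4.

F5 Db5 C#6 A5 D#5

Bb5 → F5
Gb5 → Db5
F#6 → C#6
D6 → A5
G#5 → D#5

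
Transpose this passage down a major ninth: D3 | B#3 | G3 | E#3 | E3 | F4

A major ninth down from D3 gives C2.
B#3: a ninth down reaches A, and 14 semitones makes it A#2.
G3 down a major ninth is F2.
E#3: a ninth down reaches D, and 14 semitones makes it D#2.
E3: a ninth down reaches D, and 14 semitones makes it D2.
A major ninth down from F4 gives Eb3.

C2 A#2 F2 D#2 D2 Eb3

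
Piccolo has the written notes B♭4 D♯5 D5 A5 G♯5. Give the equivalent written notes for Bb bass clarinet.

C7 E#7 E7 B7 A#7

First find concert pitch: the piccolo sounds a perfect octave above written, so B♭4 D♯5 D5 A5 G♯5 sounds Bb5 D#6 D6 A6 G#6.
Then write for Bb bass clarinet: it sounds a major ninth below written, so the part must be a major ninth above concert.
Bb5 → C7
D#6 → E#7
D6 → E7
A6 → B7
G#6 → A#7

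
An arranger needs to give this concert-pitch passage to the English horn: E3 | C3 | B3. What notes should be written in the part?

Written C4 sounds as F3 on the English horn, so concert pitches are written a perfect fifth up.
E3 → B3
C3 → G3
B3 → F#4

B3 G3 F#4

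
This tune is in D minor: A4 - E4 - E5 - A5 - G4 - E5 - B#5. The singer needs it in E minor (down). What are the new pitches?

B3 F#3 F#4 B4 A3 F#4 C##5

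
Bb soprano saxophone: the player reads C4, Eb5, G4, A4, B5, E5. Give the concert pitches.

Bb3 Db5 F4 G4 A5 D5

The Bb soprano saxophone sounds a major second below written, so transpose each written note down a major second.
C4 gives Bb3
Eb5 gives Db5
G4 gives F4
A4 gives G4
B5 gives A5
E5 gives D5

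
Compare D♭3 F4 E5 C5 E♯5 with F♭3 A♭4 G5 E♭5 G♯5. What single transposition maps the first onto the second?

up a minor third

From Db3 to Fb3 is 3 letter names — a third of some quality.
Db3 to Fb3 is 3 semitones, which makes it a minor third; the second version is higher, so the direction is up.
Checking another pair — E#5 → G#5 — gives the same interval.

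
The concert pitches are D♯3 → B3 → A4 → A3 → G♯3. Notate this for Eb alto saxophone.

The Eb alto saxophone sounds a major sixth below written, so the written part must be a major sixth above concert — transpose each note up.
D#3 becomes B#3
B3 becomes G#4
A4 becomes F#5
A3 becomes F#4
G#3 becomes E#4

B#3 G#4 F#5 F#4 E#4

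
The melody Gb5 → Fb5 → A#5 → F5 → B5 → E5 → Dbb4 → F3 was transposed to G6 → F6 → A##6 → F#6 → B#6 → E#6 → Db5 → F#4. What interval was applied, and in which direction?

up an augmented octave

Take the first pair: Gb5 → G6. G to G spans 8 letter names, so the interval is some kind of octave.
Gb5 to G6 is 13 semitones, which makes it an augmented octave; the second version is higher, so the direction is up.
Checking another pair — F3 → F#4 — gives the same interval.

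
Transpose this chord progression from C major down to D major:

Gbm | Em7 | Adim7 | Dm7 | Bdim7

Abm F#m7 Bdim7 Em7 C#dim7

C major down to D major is a minor seventh; each chord root moves by that interval while the quality stays the same.
Gbm: root Gb down a minor seventh → Ab, giving Abm.
Em7: root E down a minor seventh → F#, giving F#m7.
Adim7: root A down a minor seventh → B, giving Bdim7.
Dm7: root D down a minor seventh → E, giving Em7.
Bdim7: root B down a minor seventh → C#, giving C#dim7.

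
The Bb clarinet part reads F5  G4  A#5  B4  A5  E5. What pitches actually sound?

Eb5 F4 G#5 A4 G5 D5

Written C4 on the Bb clarinet sounds as Bb3, a major second lower; apply that shift to every note.
F5 -> Eb5
G4 -> F4
A#5 -> G#5
B4 -> A4
A5 -> G5
E5 -> D5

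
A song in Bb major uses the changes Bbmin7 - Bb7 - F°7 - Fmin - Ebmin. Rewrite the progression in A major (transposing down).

Bb major down to A major is a minor second; each chord root moves by that interval while the quality stays the same.
Bbmin7: root Bb down a minor second → A, giving Amin7.
Bb7: root Bb down a minor second → A, giving A7.
F°7: root F down a minor second → E, giving E°7.
Fmin: root F down a minor second → E, giving Emin.
Ebmin: root Eb down a minor second → D, giving Dmin.

Amin7 A7 E°7 Emin Dmin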